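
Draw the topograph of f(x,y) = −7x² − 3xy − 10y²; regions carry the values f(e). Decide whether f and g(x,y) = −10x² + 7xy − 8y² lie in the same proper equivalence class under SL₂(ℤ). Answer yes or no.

D₁ = -271, D₂ = -271
f is negative-definite; reduce −f:
−f: reduced (well bottom): (7,3,10) with a≤c, −a<b≤a
flip sign back: reduced form of f is (-7,-3,-10)
g is negative-definite; reduce −g:
−g: flip: (10,-7,8)→(8,7,10)
−g: reduced (well bottom): (8,7,10) with a≤c, −a<b≤a
flip sign back: reduced form of g is (-8,-7,-10)
reduced forms (-7, -3, -10) vs (-8, -7, -10) ⇒ inequivalent

no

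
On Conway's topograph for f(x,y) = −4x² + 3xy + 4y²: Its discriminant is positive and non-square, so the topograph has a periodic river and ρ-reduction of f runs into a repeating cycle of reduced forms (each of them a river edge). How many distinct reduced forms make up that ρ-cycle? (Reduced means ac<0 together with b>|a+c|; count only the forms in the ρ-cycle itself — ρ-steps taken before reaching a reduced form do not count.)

D = 73, ⌊√D⌋ = 8
river: ρ → (4,5,-3)
river: ρ → (-3,7,2)
river: ρ → (2,5,-6)
river: ρ → (-6,7,1)
river: ρ → (1,7,-6)
river: ρ → (-6,5,2)
river: ρ → (2,7,-3)
river: ρ → (-3,5,4)
river: ρ → (4,3,-4)
river: ρ → (-4,5,3)
river: ρ → (3,7,-2)
river: ρ → (-2,5,6)
river: ρ → (6,7,-1)
river: ρ → (-1,7,6)
river: ρ → (6,5,-2)
river: ρ → (-2,7,3)
river: ρ → (3,5,-4)
river: ρ → (-4,3,4)
ρ-cycle length = 18 (tail of 0 descent steps not counted)

18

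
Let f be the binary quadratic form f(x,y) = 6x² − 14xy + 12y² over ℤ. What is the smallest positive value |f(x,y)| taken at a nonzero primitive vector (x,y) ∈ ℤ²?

translate: b→-2 (≡-14 mod 12), so (6,-14,12)→(6,-2,4)
flip: (6,-2,4)→(4,2,6)
reduced (well bottom): (4,2,6) with a≤c, −a<b≤a
well minimum = a = 4

4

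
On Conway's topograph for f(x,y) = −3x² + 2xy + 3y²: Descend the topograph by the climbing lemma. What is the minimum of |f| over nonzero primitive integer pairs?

river: ρ → (3,4,-2)
river: ρ → (-2,4,3)
river: ρ → (3,2,-3)
river: ρ → (-3,4,2)
river: ρ → (2,4,-3)
river: ρ → (-3,2,3)
closes: descent 0, river 6
min |a| on river = 2

2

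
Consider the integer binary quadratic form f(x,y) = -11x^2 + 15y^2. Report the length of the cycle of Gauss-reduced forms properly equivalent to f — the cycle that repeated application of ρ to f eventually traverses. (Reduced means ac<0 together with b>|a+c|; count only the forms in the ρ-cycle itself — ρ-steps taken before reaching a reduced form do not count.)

D = 660, ⌊√D⌋ = 25
descent: ρ → (15,0,-11)
descent: ρ → (-11,22,4)  [lands on river]
river: ρ → (4,18,-21)
river: ρ → (-21,24,1)
river: ρ → (1,24,-21)
river: ρ → (-21,18,4)
river: ρ → (4,22,-11)
ρ-cycle length = 6 (tail of 2 descent steps not counted)

6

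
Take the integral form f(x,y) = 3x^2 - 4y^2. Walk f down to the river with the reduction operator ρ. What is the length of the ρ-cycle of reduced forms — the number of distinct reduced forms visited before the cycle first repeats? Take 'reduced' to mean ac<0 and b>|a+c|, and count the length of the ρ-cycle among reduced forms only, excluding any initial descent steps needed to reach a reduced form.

D = 48, ⌊√D⌋ = 6
descent: ρ → (-4,0,3)
descent: ρ → (3,6,-1)  [lands on river]
river: ρ → (-1,6,3)
ρ-cycle length = 2 (tail of 2 descent steps not counted)

2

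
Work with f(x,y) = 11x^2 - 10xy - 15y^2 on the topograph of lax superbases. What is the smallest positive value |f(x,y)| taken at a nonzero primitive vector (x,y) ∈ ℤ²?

descent: ρ → (-15,10,11)  [lands on river]
river: ρ → (11,12,-14)
river: ρ → (-14,16,9)
river: ρ → (9,20,-10)
river: ρ → (-10,20,9)
river: ρ → (9,16,-14)
river: ρ → (-14,12,11)
river: ρ → (11,10,-15)
river: ρ → (-15,20,6)
river: ρ → (6,16,-21)
river: ρ → (-21,26,1)
river: ρ → (1,26,-21)
river: ρ → (-21,16,6)
river: ρ → (6,20,-15)
closes: descent 1, river 14
min |a| on river = 1

1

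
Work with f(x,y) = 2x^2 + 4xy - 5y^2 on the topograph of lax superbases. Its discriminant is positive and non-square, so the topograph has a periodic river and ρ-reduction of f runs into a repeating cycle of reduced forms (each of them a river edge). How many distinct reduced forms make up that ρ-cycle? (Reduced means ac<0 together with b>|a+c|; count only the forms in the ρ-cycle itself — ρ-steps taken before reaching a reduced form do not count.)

D = 56, ⌊√D⌋ = 7
river: ρ → (-5,6,1)
river: ρ → (1,6,-5)
river: ρ → (-5,4,2)
river: ρ → (2,4,-5)
ρ-cycle length = 4 (tail of 0 descent steps not counted)

4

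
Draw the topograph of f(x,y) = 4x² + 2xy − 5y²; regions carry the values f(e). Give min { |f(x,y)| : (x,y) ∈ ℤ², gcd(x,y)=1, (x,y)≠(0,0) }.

river: ρ → (-5,8,1)
river: ρ → (1,8,-5)
river: ρ → (-5,2,4)
river: ρ → (4,6,-3)
river: ρ → (-3,6,4)
river: ρ → (4,2,-5)
closes: descent 0, river 6
min |a| on river = 1

1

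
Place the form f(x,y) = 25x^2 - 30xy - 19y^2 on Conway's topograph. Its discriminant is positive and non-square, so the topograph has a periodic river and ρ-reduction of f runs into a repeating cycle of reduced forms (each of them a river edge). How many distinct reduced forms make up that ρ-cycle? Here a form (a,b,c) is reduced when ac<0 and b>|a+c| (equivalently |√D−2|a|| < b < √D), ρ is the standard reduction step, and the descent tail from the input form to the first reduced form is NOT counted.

D = 2800, ⌊√D⌋ = 52
descent: ρ → (-19,30,25)  [lands on river]
river: ρ → (25,20,-24)
river: ρ → (-24,28,21)
river: ρ → (21,14,-31)
river: ρ → (-31,48,4)
river: ρ → (4,48,-31)
river: ρ → (-31,14,21)
river: ρ → (21,28,-24)
river: ρ → (-24,20,25)
river: ρ → (25,30,-19)
river: ρ → (-19,46,9)
river: ρ → (9,44,-24)
river: ρ → (-24,52,1)
river: ρ → (1,52,-24)
river: ρ → (-24,44,9)
river: ρ → (9,46,-19)
ρ-cycle length = 16 (tail of 1 descent step not counted)

16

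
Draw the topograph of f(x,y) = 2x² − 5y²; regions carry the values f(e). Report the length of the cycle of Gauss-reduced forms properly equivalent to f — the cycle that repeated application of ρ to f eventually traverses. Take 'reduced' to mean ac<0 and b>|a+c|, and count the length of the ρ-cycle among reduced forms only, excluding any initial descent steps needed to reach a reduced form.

D = 40, ⌊√D⌋ = 6
descent: ρ → (-5,0,2)
descent: ρ → (2,4,-3)  [lands on river]
river: ρ → (-3,2,3)
river: ρ → (3,4,-2)
river: ρ → (-2,4,3)
river: ρ → (3,2,-3)
river: ρ → (-3,4,2)
ρ-cycle length = 6 (tail of 2 descent steps not counted)

6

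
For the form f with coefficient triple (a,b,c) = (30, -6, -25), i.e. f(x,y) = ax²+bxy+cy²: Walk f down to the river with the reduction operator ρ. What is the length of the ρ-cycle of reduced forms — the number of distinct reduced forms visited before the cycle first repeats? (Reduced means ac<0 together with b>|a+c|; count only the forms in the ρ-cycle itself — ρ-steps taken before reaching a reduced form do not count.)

D = 3036, ⌊√D⌋ = 55
descent: ρ → (-25,6,30)  [lands on river]
river: ρ → (30,54,-1)
river: ρ → (-1,54,30)
river: ρ → (30,6,-25)
river: ρ → (-25,44,11)
river: ρ → (11,44,-25)
ρ-cycle length = 6 (tail of 1 descent step not counted)

6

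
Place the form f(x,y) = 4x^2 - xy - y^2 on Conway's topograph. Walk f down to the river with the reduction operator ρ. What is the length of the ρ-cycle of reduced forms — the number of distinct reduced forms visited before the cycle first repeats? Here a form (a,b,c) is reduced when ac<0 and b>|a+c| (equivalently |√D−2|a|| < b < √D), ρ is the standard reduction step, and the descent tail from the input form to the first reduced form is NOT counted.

D = 17, ⌊√D⌋ = 4
descent: ρ → (-1,3,2)  [lands on river]
river: ρ → (2,1,-2)
river: ρ → (-2,3,1)
river: ρ → (1,3,-2)
river: ρ → (-2,1,2)
river: ρ → (2,3,-1)
ρ-cycle length = 6 (tail of 1 descent step not counted)

6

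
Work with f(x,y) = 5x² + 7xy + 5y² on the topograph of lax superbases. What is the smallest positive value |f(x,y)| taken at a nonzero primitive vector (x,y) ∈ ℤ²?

translate: b→-3 (≡7 mod 10), so (5,7,5)→(5,-3,3)
flip: (5,-3,3)→(3,3,5)
reduced (well bottom): (3,3,5) with a≤c, −a<b≤a
well minimum = a = 3

3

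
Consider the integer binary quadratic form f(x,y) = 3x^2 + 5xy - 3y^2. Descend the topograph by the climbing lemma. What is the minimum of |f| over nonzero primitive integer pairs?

river: ρ → (-3,7,1)
river: ρ → (1,7,-3)
river: ρ → (-3,5,3)
river: ρ → (3,7,-1)
river: ρ → (-1,7,3)
river: ρ → (3,5,-3)
closes: descent 0, river 6
min |a| on river = 1

1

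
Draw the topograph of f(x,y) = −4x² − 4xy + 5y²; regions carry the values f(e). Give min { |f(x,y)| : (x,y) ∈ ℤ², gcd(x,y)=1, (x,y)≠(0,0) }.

descent: ρ → (5,4,-4)  [lands on river]
river: ρ → (-4,4,5)
river: ρ → (5,6,-3)
river: ρ → (-3,6,5)
closes: descent 1, river 4
min |a| on river = 3

3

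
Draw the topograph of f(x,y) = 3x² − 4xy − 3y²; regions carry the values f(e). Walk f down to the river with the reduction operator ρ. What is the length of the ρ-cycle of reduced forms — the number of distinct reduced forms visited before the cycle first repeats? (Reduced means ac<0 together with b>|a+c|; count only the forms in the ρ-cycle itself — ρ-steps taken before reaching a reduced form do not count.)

D = 52, ⌊√D⌋ = 7
descent: ρ → (-3,4,3)  [lands on river]
river: ρ → (3,2,-4)
river: ρ → (-4,6,1)
river: ρ → (1,6,-4)
river: ρ → (-4,2,3)
river: ρ → (3,4,-3)
river: ρ → (-3,2,4)
river: ρ → (4,6,-1)
river: ρ → (-1,6,4)
river: ρ → (4,2,-3)
ρ-cycle length = 10 (tail of 1 descent step not counted)

10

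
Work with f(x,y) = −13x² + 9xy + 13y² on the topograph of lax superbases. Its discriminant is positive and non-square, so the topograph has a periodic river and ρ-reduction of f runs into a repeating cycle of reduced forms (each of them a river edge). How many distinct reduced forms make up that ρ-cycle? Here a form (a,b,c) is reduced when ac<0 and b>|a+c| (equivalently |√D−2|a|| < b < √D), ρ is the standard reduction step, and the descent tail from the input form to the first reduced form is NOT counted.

D = 757, ⌊√D⌋ = 27
river: ρ → (13,17,-9)
river: ρ → (-9,19,11)
river: ρ → (11,25,-3)
river: ρ → (-3,23,19)
river: ρ → (19,15,-7)
river: ρ → (-7,27,1)
river: ρ → (1,27,-7)
river: ρ → (-7,15,19)
river: ρ → (19,23,-3)
river: ρ → (-3,25,11)
river: ρ → (11,19,-9)
river: ρ → (-9,17,13)
river: ρ → (13,9,-13)
river: ρ → (-13,17,9)
river: ρ → (9,19,-11)
river: ρ → (-11,25,3)
river: ρ → (3,23,-19)
river: ρ → (-19,15,7)
river: ρ → (7,27,-1)
river: ρ → (-1,27,7)
river: ρ → (7,15,-19)
river: ρ → (-19,23,3)
river: ρ → (3,25,-11)
river: ρ → (-11,19,9)
river: ρ → (9,17,-13)
river: ρ → (-13,9,13)
ρ-cycle length = 26 (tail of 0 descent steps not counted)

26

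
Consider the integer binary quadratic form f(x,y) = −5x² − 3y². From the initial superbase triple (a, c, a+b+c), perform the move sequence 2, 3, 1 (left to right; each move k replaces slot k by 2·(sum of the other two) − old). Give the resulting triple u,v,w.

start (-5,-3,-8) = (f(1,0),f(0,1),f(1,1))
replace slot 2: 2·((-5)+(-8)) − (-3) = -23 → (-5,-23,-8)
replace slot 3: 2·((-5)+(-23)) − (-8) = -48 → (-5,-23,-48)
replace slot 1: 2·((-23)+(-48)) − (-5) = -137 → (-137,-23,-48)

-137,-23,-48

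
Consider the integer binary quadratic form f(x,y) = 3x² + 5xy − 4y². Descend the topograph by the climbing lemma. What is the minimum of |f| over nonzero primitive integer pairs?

river: ρ → (-4,3,4)
river: ρ → (4,5,-3)
river: ρ → (-3,7,2)
river: ρ → (2,5,-6)
river: ρ → (-6,7,1)
river: ρ → (1,7,-6)
river: ρ → (-6,5,2)
river: ρ → (2,7,-3)
river: ρ → (-3,5,4)
river: ρ → (4,3,-4)
river: ρ → (-4,5,3)
river: ρ → (3,7,-2)
river: ρ → (-2,5,6)
river: ρ → (6,7,-1)
river: ρ → (-1,7,6)
river: ρ → (6,5,-2)
river: ρ → (-2,7,3)
river: ρ → (3,5,-4)
closes: descent 0, river 18
min |a| on river = 1

1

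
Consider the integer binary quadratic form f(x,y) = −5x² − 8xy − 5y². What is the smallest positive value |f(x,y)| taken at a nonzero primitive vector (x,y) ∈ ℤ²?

translate: b→-2 (≡8 mod 10), so (5,8,5)→(5,-2,2)
flip: (5,-2,2)→(2,2,5)
reduced (well bottom): (2,2,5) with a≤c, −a<b≤a
well minimum |f| = |-2| = 2 (negative-definite)

2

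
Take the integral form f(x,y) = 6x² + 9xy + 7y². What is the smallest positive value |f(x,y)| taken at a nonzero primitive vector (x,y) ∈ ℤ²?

translate: b→-3 (≡9 mod 12), so (6,9,7)→(6,-3,4)
flip: (6,-3,4)→(4,3,6)
reduced (well bottom): (4,3,6) with a≤c, −a<b≤a
well minimum = a = 4

4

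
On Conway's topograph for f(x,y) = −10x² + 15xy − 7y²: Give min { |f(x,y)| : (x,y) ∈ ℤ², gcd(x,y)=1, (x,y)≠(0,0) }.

translate: b→5 (≡-15 mod 20), so (10,-15,7)→(10,5,2)
flip: (10,5,2)→(2,-5,10)
translate: b→-1 (≡-5 mod 4), so (2,-5,10)→(2,-1,7)
reduced (well bottom): (2,-1,7) with a≤c, −a<b≤a
well minimum |f| = |-2| = 2 (negative-definite)

2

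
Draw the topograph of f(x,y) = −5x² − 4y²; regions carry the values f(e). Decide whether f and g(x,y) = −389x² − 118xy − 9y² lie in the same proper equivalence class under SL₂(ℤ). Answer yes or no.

D₁ = -80, D₂ = -80
f is negative-definite; reduce −f:
−f: flip: (5,0,4)→(4,0,5)
−f: reduced (well bottom): (4,0,5) with a≤c, −a<b≤a
flip sign back: reduced form of f is (-4,0,-5)
g is negative-definite; reduce −g:
−g: flip: (389,118,9)→(9,-118,389)
−g: translate: b→8 (≡-118 mod 18), so (9,-118,389)→(9,8,4)
−g: flip: (9,8,4)→(4,-8,9)
−g: translate: b→0 (≡-8 mod 8), so (4,-8,9)→(4,0,5)
−g: reduced (well bottom): (4,0,5) with a≤c, −a<b≤a
flip sign back: reduced form of g is (-4,0,-5)
reduced forms (-4, 0, -5) vs (-4, 0, -5) ⇒ equivalent

yes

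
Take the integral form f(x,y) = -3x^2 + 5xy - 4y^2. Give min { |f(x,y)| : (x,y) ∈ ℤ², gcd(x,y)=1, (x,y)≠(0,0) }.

translate: b→1 (≡-5 mod 6), so (3,-5,4)→(3,1,2)
flip: (3,1,2)→(2,-1,3)
reduced (well bottom): (2,-1,3) with a≤c, −a<b≤a
well minimum |f| = |-2| = 2 (negative-definite)

2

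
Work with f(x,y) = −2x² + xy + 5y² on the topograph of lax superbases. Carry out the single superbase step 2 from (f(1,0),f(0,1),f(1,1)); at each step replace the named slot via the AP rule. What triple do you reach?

start (-2,5,4) = (f(1,0),f(0,1),f(1,1))
replace slot 2: 2·((-2)+4) − 5 = -1 → (-2,-1,4)

-2,-1,4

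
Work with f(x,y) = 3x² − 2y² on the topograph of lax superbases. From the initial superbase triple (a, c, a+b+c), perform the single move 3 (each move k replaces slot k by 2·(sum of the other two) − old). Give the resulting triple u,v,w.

start (3,-2,1) = (f(1,0),f(0,1),f(1,1))
replace slot 3: 2·(3+(-2)) − 1 = 1 → (3,-2,1)

3,-2,1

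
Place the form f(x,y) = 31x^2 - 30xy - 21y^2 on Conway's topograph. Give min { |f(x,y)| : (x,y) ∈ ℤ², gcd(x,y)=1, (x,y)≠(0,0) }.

descent: ρ → (-21,30,31)  [lands on river]
river: ρ → (31,32,-20)
river: ρ → (-20,48,15)
river: ρ → (15,42,-29)
river: ρ → (-29,16,28)
river: ρ → (28,40,-17)
river: ρ → (-17,28,40)
river: ρ → (40,52,-5)
river: ρ → (-5,58,7)
river: ρ → (7,54,-21)
closes: descent 1, river 10
min |a| on river = 5

5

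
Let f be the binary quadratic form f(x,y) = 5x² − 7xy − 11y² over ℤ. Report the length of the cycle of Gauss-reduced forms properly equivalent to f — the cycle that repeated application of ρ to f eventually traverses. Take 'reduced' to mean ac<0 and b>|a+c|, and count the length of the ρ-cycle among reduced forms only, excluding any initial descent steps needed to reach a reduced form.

D = 269, ⌊√D⌋ = 16
descent: ρ → (-11,7,5)  [lands on river]
river: ρ → (5,13,-5)
river: ρ → (-5,7,11)
river: ρ → (11,15,-1)
river: ρ → (-1,15,11)
river: ρ → (11,7,-5)
river: ρ → (-5,13,5)
river: ρ → (5,7,-11)
river: ρ → (-11,15,1)
river: ρ → (1,15,-11)
ρ-cycle length = 10 (tail of 1 descent step not counted)

10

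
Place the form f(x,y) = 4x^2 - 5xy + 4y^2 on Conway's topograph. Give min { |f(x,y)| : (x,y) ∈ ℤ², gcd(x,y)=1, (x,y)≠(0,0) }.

translate: b→3 (≡-5 mod 8), so (4,-5,4)→(4,3,3)
flip: (4,3,3)→(3,-3,4)
translate: b→3 (≡-3 mod 6), so (3,-3,4)→(3,3,4)
reduced (well bottom): (3,3,4) with a≤c, −a<b≤a
well minimum = a = 3

3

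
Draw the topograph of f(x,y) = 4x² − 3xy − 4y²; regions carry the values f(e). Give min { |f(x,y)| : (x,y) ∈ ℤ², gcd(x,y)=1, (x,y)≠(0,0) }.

descent: ρ → (-4,3,4)  [lands on river]
river: ρ → (4,5,-3)
river: ρ → (-3,7,2)
river: ρ → (2,5,-6)
river: ρ → (-6,7,1)
river: ρ → (1,7,-6)
river: ρ → (-6,5,2)
river: ρ → (2,7,-3)
river: ρ → (-3,5,4)
river: ρ → (4,3,-4)
river: ρ → (-4,5,3)
river: ρ → (3,7,-2)
river: ρ → (-2,5,6)
river: ρ → (6,7,-1)
river: ρ → (-1,7,6)
river: ρ → (6,5,-2)
river: ρ → (-2,7,3)
river: ρ → (3,5,-4)
closes: descent 1, river 18
min |a| on river = 1

1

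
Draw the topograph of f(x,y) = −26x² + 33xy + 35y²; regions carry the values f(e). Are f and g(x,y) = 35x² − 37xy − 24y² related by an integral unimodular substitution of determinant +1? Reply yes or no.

D₁ = 4729, D₂ = 4729
river cycle of f (length 74): (35, 37, -24), (-24, 59, 13), (13, 45, -52), (-52, 59, 6), (6, 61, -42), (-42, 23, 25), (25, 27, -40), (-40, 53, 12), (12, 67, -5), (-5, 63, 38), … (64 more)
river cycle of g (length 74): (-24, 37, 35), (35, 33, -26), (-26, 19, 42), (42, 65, -3), (-3, 67, 20), (20, 53, -24), (-24, 43, 30), (30, 17, -37), (-37, 57, 10), (10, 63, -19), … (64 more)
cycles differ ⇒ inequivalent

no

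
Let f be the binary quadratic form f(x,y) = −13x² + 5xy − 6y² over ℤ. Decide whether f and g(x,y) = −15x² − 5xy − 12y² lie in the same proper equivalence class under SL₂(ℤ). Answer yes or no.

D₁ = -287, D₂ = -695
discriminants differ ⇒ not SL₂(ℤ)-equivalent

no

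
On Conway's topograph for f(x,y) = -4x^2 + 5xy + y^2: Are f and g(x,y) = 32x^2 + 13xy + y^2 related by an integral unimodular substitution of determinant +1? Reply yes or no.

D₁ = 41, D₂ = 41
river cycle of f (length 10): (1, 5, -4), (-4, 3, 2), (2, 5, -2), (-2, 3, 4), (4, 5, -1), (-1, 5, 4), (4, 3, -2), (-2, 5, 2), (2, 3, -4), (-4, 5, 1)
river cycle of g (length 10): (1, 5, -4), (-4, 3, 2), (2, 5, -2), (-2, 3, 4), (4, 5, -1), (-1, 5, 4), (4, 3, -2), (-2, 5, 2), (2, 3, -4), (-4, 5, 1)
cycles coincide ⇒ equivalent

yes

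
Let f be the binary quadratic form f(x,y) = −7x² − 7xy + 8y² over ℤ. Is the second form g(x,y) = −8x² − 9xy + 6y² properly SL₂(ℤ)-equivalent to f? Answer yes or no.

D₁ = 273, D₂ = 273
river cycle of f (length 8): (8, 7, -7), (-7, 7, 8), (8, 9, -6), (-6, 15, 2), (2, 13, -13), (-13, 13, 2), (2, 15, -6), (-6, 9, 8)
river cycle of g (length 8): (6, 9, -8), (-8, 7, 7), (7, 7, -8), (-8, 9, 6), (6, 15, -2), (-2, 13, 13), (13, 13, -2), (-2, 15, 6)
cycles differ ⇒ inequivalent

no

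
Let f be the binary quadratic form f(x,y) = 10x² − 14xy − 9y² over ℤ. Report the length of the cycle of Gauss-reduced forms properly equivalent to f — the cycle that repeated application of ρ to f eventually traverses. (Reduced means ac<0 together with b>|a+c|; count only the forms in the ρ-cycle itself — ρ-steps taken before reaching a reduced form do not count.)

D = 556, ⌊√D⌋ = 23
descent: ρ → (-9,14,10)  [lands on river]
river: ρ → (10,6,-13)
river: ρ → (-13,20,3)
river: ρ → (3,22,-6)
river: ρ → (-6,14,15)
river: ρ → (15,16,-5)
river: ρ → (-5,14,18)
river: ρ → (18,22,-1)
river: ρ → (-1,22,18)
river: ρ → (18,14,-5)
river: ρ → (-5,16,15)
river: ρ → (15,14,-6)
river: ρ → (-6,22,3)
river: ρ → (3,20,-13)
river: ρ → (-13,6,10)
river: ρ → (10,14,-9)
river: ρ → (-9,22,2)
river: ρ → (2,22,-9)
ρ-cycle length = 18 (tail of 1 descent step not counted)

18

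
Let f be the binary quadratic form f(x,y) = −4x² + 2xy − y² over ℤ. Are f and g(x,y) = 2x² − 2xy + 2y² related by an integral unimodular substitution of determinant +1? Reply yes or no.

D₁ = -12, D₂ = -12
f is negative-definite; reduce −f:
−f: flip: (4,-2,1)→(1,2,4)
−f: translate: b→0 (≡2 mod 2), so (1,2,4)→(1,0,3)
−f: reduced (well bottom): (1,0,3) with a≤c, −a<b≤a
flip sign back: reduced form of f is (-1,0,-3)
g: translate: b→2 (≡-2 mod 4), so (2,-2,2)→(2,2,2)
g: reduced (well bottom): (2,2,2) with a≤c, −a<b≤a
reduced forms (-1, 0, -3) vs (2, 2, 2) ⇒ inequivalent

no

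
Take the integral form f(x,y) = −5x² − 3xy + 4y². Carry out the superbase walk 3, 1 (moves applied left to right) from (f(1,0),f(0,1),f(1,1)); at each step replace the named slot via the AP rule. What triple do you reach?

start (-5,4,-4) = (f(1,0),f(0,1),f(1,1))
replace slot 3: 2·((-5)+4) − (-4) = 2 → (-5,4,2)
replace slot 1: 2·(4+2) − (-5) = 17 → (17,4,2)

17,4,2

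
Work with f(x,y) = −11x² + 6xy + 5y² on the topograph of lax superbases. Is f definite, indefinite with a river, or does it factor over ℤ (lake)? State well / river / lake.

D = b²−4ac = 6² − 4·(-11)·5 = 256
D = 16² is a perfect square ⇒ form factors over ℤ ⇒ lakes

lake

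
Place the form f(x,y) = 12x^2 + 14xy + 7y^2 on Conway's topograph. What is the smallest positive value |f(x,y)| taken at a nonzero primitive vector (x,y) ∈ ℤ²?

translate: b→-10 (≡14 mod 24), so (12,14,7)→(12,-10,5)
flip: (12,-10,5)→(5,10,12)
translate: b→0 (≡10 mod 10), so (5,10,12)→(5,0,7)
reduced (well bottom): (5,0,7) with a≤c, −a<b≤a
well minimum = a = 5

5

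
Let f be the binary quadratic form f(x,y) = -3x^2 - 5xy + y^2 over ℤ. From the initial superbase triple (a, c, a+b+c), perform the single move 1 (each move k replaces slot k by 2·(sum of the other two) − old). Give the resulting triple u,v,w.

start (-3,1,-7) = (f(1,0),f(0,1),f(1,1))
replace slot 1: 2·(1+(-7)) − (-3) = -9 → (-9,1,-7)

-9,1,-7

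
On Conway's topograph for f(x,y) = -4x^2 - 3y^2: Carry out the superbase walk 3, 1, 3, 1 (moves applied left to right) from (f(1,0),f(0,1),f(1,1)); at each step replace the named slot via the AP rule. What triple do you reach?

start (-4,-3,-7) = (f(1,0),f(0,1),f(1,1))
replace slot 3: 2·((-4)+(-3)) − (-7) = -7 → (-4,-3,-7)
replace slot 1: 2·((-3)+(-7)) − (-4) = -16 → (-16,-3,-7)
replace slot 3: 2·((-16)+(-3)) − (-7) = -31 → (-16,-3,-31)
replace slot 1: 2·((-3)+(-31)) − (-16) = -52 → (-52,-3,-31)

-52,-3,-31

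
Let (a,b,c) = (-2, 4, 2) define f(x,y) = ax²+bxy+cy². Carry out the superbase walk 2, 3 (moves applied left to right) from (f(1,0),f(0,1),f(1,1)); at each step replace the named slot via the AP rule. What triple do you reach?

start (-2,2,4) = (f(1,0),f(0,1),f(1,1))
replace slot 2: 2·((-2)+4) − 2 = 2 → (-2,2,4)
replace slot 3: 2·((-2)+2) − 4 = -4 → (-2,2,-4)

-2,2,-4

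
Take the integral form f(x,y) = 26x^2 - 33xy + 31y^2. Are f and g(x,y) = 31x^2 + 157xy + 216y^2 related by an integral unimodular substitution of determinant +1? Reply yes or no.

D₁ = -2135, D₂ = -2135
f: translate: b→19 (≡-33 mod 52), so (26,-33,31)→(26,19,24)
f: flip: (26,19,24)→(24,-19,26)
f: reduced (well bottom): (24,-19,26) with a≤c, −a<b≤a
g: translate: b→-29 (≡157 mod 62), so (31,157,216)→(31,-29,24)
g: flip: (31,-29,24)→(24,29,31)
g: translate: b→-19 (≡29 mod 48), so (24,29,31)→(24,-19,26)
g: reduced (well bottom): (24,-19,26) with a≤c, −a<b≤a
reduced forms (24, -19, 26) vs (24, -19, 26) ⇒ equivalent

yes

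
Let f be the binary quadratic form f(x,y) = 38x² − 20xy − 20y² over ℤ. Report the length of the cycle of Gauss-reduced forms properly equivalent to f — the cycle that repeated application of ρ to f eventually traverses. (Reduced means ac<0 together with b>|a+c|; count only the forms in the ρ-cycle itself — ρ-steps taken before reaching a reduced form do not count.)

D = 3440, ⌊√D⌋ = 58
descent: ρ → (-20,20,38)  [lands on river]
river: ρ → (38,56,-2)
river: ρ → (-2,56,38)
river: ρ → (38,20,-20)
ρ-cycle length = 4 (tail of 1 descent step not counted)

4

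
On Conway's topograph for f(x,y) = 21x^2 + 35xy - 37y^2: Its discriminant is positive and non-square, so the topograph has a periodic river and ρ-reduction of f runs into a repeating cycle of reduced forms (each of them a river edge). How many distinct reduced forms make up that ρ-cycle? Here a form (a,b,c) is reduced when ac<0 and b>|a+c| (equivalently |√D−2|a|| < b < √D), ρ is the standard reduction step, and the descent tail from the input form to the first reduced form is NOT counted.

D = 4333, ⌊√D⌋ = 65
river: ρ → (-37,39,19)
river: ρ → (19,37,-39)
river: ρ → (-39,41,17)
river: ρ → (17,61,-9)
river: ρ → (-9,65,3)
river: ρ → (3,61,-51)
river: ρ → (-51,41,13)
river: ρ → (13,63,-7)
river: ρ → (-7,63,13)
river: ρ → (13,41,-51)
river: ρ → (-51,61,3)
river: ρ → (3,65,-9)
river: ρ → (-9,61,17)
river: ρ → (17,41,-39)
river: ρ → (-39,37,19)
river: ρ → (19,39,-37)
river: ρ → (-37,35,21)
river: ρ → (21,49,-23)
river: ρ → (-23,43,27)
river: ρ → (27,65,-1)
river: ρ → (-1,65,27)
river: ρ → (27,43,-23)
river: ρ → (-23,49,21)
river: ρ → (21,35,-37)
ρ-cycle length = 24 (tail of 0 descent steps not counted)

24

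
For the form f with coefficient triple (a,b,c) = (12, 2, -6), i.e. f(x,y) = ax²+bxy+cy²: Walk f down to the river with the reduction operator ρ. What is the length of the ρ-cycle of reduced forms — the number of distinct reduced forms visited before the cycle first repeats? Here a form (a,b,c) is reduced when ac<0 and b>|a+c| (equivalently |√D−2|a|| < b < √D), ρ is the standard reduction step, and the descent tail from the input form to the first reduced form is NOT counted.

D = 292, ⌊√D⌋ = 17
descent: ρ → (-6,10,8)  [lands on river]
river: ρ → (8,6,-8)
river: ρ → (-8,10,6)
river: ρ → (6,14,-4)
river: ρ → (-4,10,12)
river: ρ → (12,14,-2)
river: ρ → (-2,14,12)
river: ρ → (12,10,-4)
river: ρ → (-4,14,6)
river: ρ → (6,10,-8)
river: ρ → (-8,6,8)
river: ρ → (8,10,-6)
river: ρ → (-6,14,4)
river: ρ → (4,10,-12)
river: ρ → (-12,14,2)
river: ρ → (2,14,-12)
river: ρ → (-12,10,4)
river: ρ → (4,14,-6)
ρ-cycle length = 18 (tail of 1 descent step not counted)

18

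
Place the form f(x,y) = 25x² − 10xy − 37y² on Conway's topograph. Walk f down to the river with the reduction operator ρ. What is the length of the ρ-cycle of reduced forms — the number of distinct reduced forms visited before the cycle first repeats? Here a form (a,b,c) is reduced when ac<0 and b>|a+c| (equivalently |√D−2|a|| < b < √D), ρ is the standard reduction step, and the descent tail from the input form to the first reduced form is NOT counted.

D = 3800, ⌊√D⌋ = 61
descent: ρ → (-37,10,25)
descent: ρ → (25,40,-22)  [lands on river]
river: ρ → (-22,48,17)
river: ρ → (17,54,-13)
river: ρ → (-13,50,25)
river: ρ → (25,50,-13)
river: ρ → (-13,54,17)
river: ρ → (17,48,-22)
river: ρ → (-22,40,25)
river: ρ → (25,60,-2)
river: ρ → (-2,60,25)
ρ-cycle length = 10 (tail of 2 descent steps not counted)

10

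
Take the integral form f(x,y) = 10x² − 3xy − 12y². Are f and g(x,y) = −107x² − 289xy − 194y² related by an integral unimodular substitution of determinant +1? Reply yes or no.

D₁ = 489, D₂ = 489
river cycle of f (length 22): (-12, 3, 10), (10, 17, -5), (-5, 13, 16), (16, 19, -2), (-2, 21, 6), (6, 15, -11), (-11, 7, 10), (10, 13, -8), (-8, 19, 4), (4, 21, -3), … (12 more)
river cycle of g (length 22): (-12, 3, 10), (10, 17, -5), (-5, 13, 16), (16, 19, -2), (-2, 21, 6), (6, 15, -11), (-11, 7, 10), (10, 13, -8), (-8, 19, 4), (4, 21, -3), … (12 more)
cycles coincide ⇒ equivalent

yes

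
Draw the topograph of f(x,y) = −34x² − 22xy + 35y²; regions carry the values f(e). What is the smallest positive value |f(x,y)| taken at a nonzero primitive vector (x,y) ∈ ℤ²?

descent: ρ → (35,22,-34)  [lands on river]
river: ρ → (-34,46,23)
river: ρ → (23,46,-34)
river: ρ → (-34,22,35)
river: ρ → (35,48,-21)
river: ρ → (-21,36,47)
river: ρ → (47,58,-10)
river: ρ → (-10,62,35)
river: ρ → (35,8,-37)
river: ρ → (-37,66,6)
river: ρ → (6,66,-37)
river: ρ → (-37,8,35)
river: ρ → (35,62,-10)
river: ρ → (-10,58,47)
river: ρ → (47,36,-21)
river: ρ → (-21,48,35)
closes: descent 1, river 16
min |a| on river = 6

6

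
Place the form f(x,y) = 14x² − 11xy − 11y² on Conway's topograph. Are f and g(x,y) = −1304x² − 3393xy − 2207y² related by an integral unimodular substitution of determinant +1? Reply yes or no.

D₁ = 737, D₂ = 737
river cycle of f (length 18): (-11, 11, 14), (14, 17, -8), (-8, 15, 16), (16, 17, -7), (-7, 25, 4), (4, 23, -13), (-13, 3, 14), (14, 25, -2), (-2, 27, 1), (1, 27, -2), … (8 more)
river cycle of g (length 18): (-11, 11, 14), (14, 17, -8), (-8, 15, 16), (16, 17, -7), (-7, 25, 4), (4, 23, -13), (-13, 3, 14), (14, 25, -2), (-2, 27, 1), (1, 27, -2), … (8 more)
cycles coincide ⇒ equivalent

yes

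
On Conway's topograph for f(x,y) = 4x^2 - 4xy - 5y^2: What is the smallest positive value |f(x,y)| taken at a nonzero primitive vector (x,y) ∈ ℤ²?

descent: ρ → (-5,4,4)  [lands on river]
river: ρ → (4,4,-5)
river: ρ → (-5,6,3)
river: ρ → (3,6,-5)
closes: descent 1, river 4
min |a| on river = 3

3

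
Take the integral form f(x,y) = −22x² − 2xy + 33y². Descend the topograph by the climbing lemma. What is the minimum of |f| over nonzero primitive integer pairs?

descent: ρ → (33,2,-22)
descent: ρ → (-22,42,13)  [lands on river]
river: ρ → (13,36,-31)
river: ρ → (-31,26,18)
river: ρ → (18,46,-11)
river: ρ → (-11,42,26)
river: ρ → (26,10,-27)
river: ρ → (-27,44,9)
river: ρ → (9,46,-22)
closes: descent 2, river 8
min |a| on river = 9

9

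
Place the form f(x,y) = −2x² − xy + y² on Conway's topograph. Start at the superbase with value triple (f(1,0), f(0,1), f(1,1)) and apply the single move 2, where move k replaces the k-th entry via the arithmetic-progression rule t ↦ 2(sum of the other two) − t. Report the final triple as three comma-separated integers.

start (-2,1,-2) = (f(1,0),f(0,1),f(1,1))
replace slot 2: 2·((-2)+(-2)) − 1 = -9 → (-2,-9,-2)

-2,-9,-2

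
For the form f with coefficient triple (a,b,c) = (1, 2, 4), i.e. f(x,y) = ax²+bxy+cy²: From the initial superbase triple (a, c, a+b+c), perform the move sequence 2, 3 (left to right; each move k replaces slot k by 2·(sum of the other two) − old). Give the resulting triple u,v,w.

start (1,4,7) = (f(1,0),f(0,1),f(1,1))
replace slot 2: 2·(1+7) − 4 = 12 → (1,12,7)
replace slot 3: 2·(1+12) − 7 = 19 → (1,12,19)

1,12,19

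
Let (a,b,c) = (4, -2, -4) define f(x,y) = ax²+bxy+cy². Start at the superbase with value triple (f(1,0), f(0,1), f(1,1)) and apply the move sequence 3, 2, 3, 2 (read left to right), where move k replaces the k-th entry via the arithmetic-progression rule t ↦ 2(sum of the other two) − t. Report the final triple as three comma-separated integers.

start (4,-4,-2) = (f(1,0),f(0,1),f(1,1))
replace slot 3: 2·(4+(-4)) − (-2) = 2 → (4,-4,2)
replace slot 2: 2·(4+2) − (-4) = 16 → (4,16,2)
replace slot 3: 2·(4+16) − 2 = 38 → (4,16,38)
replace slot 2: 2·(4+38) − 16 = 68 → (4,68,38)

4,68,38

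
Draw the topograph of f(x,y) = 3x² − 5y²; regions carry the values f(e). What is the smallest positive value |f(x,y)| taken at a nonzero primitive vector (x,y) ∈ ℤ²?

descent: ρ → (-5,0,3)
descent: ρ → (3,6,-2)  [lands on river]
river: ρ → (-2,6,3)
closes: descent 2, river 2
min |a| on river = 2

2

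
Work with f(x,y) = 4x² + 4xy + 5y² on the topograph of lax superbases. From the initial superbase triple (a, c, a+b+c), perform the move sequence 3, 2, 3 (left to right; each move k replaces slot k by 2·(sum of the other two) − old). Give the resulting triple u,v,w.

start (4,5,13) = (f(1,0),f(0,1),f(1,1))
replace slot 3: 2·(4+5) − 13 = 5 → (4,5,5)
replace slot 2: 2·(4+5) − 5 = 13 → (4,13,5)
replace slot 3: 2·(4+13) − 5 = 29 → (4,13,29)

4,13,29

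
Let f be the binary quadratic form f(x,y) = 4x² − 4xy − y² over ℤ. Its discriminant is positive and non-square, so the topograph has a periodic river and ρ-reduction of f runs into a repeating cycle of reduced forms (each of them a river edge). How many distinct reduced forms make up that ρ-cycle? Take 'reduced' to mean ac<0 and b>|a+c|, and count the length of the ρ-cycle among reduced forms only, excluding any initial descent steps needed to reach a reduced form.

D = 32, ⌊√D⌋ = 5
descent: ρ → (-1,4,4)  [lands on river]
river: ρ → (4,4,-1)
ρ-cycle length = 2 (tail of 1 descent step not counted)

2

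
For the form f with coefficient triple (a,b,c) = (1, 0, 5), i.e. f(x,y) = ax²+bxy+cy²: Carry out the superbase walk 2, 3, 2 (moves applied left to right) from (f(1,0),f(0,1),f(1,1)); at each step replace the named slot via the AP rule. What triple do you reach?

start (1,5,6) = (f(1,0),f(0,1),f(1,1))
replace slot 2: 2·(1+6) − 5 = 9 → (1,9,6)
replace slot 3: 2·(1+9) − 6 = 14 → (1,9,14)
replace slot 2: 2·(1+14) − 9 = 21 → (1,21,14)

1,21,14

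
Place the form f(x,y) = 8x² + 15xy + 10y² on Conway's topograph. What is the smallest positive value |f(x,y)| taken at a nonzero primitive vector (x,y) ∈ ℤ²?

translate: b→-1 (≡15 mod 16), so (8,15,10)→(8,-1,3)
flip: (8,-1,3)→(3,1,8)
reduced (well bottom): (3,1,8) with a≤c, −a<b≤a
well minimum = a = 3

3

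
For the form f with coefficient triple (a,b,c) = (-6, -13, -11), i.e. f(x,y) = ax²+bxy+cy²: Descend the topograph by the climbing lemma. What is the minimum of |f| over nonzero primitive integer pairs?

translate: b→1 (≡13 mod 12), so (6,13,11)→(6,1,4)
flip: (6,1,4)→(4,-1,6)
reduced (well bottom): (4,-1,6) with a≤c, −a<b≤a
well minimum |f| = |-4| = 4 (negative-definite)

4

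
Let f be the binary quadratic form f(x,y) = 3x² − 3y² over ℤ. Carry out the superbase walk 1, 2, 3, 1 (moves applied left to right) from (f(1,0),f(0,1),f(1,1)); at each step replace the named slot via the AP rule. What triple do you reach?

start (3,-3,0) = (f(1,0),f(0,1),f(1,1))
replace slot 1: 2·((-3)+0) − 3 = -9 → (-9,-3,0)
replace slot 2: 2·((-9)+0) − (-3) = -15 → (-9,-15,0)
replace slot 3: 2·((-9)+(-15)) − 0 = -48 → (-9,-15,-48)
replace slot 1: 2·((-15)+(-48)) − (-9) = -117 → (-117,-15,-48)

-117,-15,-48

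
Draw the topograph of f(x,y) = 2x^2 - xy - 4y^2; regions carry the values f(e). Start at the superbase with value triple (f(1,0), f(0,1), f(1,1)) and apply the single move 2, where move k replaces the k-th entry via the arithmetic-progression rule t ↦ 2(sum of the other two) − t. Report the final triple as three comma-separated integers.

start (2,-4,-3) = (f(1,0),f(0,1),f(1,1))
replace slot 2: 2·(2+(-3)) − (-4) = 2 → (2,2,-3)

2,2,-3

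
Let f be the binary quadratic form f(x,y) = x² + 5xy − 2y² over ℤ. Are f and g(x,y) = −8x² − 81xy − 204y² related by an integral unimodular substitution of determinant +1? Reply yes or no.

D₁ = 33, D₂ = 33
river cycle of f (length 4): (-2, 3, 3), (3, 3, -2), (-2, 5, 1), (1, 5, -2)
river cycle of g (length 4): (1, 5, -2), (-2, 3, 3), (3, 3, -2), (-2, 5, 1)
cycles coincide ⇒ equivalent

yes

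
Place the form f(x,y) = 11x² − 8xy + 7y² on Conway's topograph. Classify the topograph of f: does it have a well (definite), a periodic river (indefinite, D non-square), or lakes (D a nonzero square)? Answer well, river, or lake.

D = b²−4ac = (-8)² − 4·11·7 = -244
D < 0 ⇒ definite ⇒ every region one sign ⇒ single well

well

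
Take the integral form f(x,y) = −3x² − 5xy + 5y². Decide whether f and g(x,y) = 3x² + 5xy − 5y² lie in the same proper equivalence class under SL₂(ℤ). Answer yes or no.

D₁ = 85, D₂ = 85
river cycle of f (length 6): (5, 5, -3), (-3, 7, 3), (3, 5, -5), (-5, 5, 3), (3, 7, -3), (-3, 5, 5)
river cycle of g (length 6): (-5, 5, 3), (3, 7, -3), (-3, 5, 5), (5, 5, -3), (-3, 7, 3), (3, 5, -5)
cycles coincide ⇒ equivalent

yes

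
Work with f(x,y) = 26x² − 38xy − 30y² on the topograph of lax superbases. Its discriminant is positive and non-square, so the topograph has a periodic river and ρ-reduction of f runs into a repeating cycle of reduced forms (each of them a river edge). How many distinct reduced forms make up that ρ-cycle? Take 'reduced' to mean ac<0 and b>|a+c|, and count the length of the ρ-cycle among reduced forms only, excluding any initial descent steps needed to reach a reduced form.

D = 4564, ⌊√D⌋ = 67
descent: ρ → (-30,38,26)  [lands on river]
river: ρ → (26,66,-2)
river: ρ → (-2,66,26)
river: ρ → (26,38,-30)
river: ρ → (-30,22,34)
river: ρ → (34,46,-18)
river: ρ → (-18,62,10)
river: ρ → (10,58,-30)
river: ρ → (-30,62,6)
river: ρ → (6,58,-50)
river: ρ → (-50,42,14)
river: ρ → (14,42,-50)
river: ρ → (-50,58,6)
river: ρ → (6,62,-30)
river: ρ → (-30,58,10)
river: ρ → (10,62,-18)
river: ρ → (-18,46,34)
river: ρ → (34,22,-30)
ρ-cycle length = 18 (tail of 1 descent step not counted)

18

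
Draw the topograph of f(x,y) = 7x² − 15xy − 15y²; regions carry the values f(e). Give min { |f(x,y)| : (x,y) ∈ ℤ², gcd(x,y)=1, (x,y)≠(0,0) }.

descent: ρ → (-15,15,7)  [lands on river]
river: ρ → (7,13,-17)
river: ρ → (-17,21,3)
river: ρ → (3,21,-17)
river: ρ → (-17,13,7)
river: ρ → (7,15,-15)
closes: descent 1, river 6
min |a| on river = 3

3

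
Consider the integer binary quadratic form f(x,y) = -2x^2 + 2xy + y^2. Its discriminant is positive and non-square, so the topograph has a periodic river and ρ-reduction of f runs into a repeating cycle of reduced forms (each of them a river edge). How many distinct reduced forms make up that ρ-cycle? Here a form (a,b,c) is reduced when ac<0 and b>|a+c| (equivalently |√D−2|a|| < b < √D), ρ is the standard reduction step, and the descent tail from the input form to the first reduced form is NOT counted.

D = 12, ⌊√D⌋ = 3
river: ρ → (1,2,-2)
river: ρ → (-2,2,1)
ρ-cycle length = 2 (tail of 0 descent steps not counted)

2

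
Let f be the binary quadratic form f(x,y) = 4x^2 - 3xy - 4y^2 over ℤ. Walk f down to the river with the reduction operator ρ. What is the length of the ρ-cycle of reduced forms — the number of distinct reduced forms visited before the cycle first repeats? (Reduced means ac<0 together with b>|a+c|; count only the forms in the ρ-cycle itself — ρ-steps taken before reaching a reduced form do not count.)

D = 73, ⌊√D⌋ = 8
descent: ρ → (-4,3,4)  [lands on river]
river: ρ → (4,5,-3)
river: ρ → (-3,7,2)
river: ρ → (2,5,-6)
river: ρ → (-6,7,1)
river: ρ → (1,7,-6)
river: ρ → (-6,5,2)
river: ρ → (2,7,-3)
river: ρ → (-3,5,4)
river: ρ → (4,3,-4)
river: ρ → (-4,5,3)
river: ρ → (3,7,-2)
river: ρ → (-2,5,6)
river: ρ → (6,7,-1)
river: ρ → (-1,7,6)
river: ρ → (6,5,-2)
river: ρ → (-2,7,3)
river: ρ → (3,5,-4)
ρ-cycle length = 18 (tail of 1 descent step not counted)

18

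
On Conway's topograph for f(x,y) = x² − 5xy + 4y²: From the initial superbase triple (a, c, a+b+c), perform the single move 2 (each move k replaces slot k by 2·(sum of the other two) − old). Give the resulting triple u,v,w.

start (1,4,0) = (f(1,0),f(0,1),f(1,1))
replace slot 2: 2·(1+0) − 4 = -2 → (1,-2,0)

1,-2,0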